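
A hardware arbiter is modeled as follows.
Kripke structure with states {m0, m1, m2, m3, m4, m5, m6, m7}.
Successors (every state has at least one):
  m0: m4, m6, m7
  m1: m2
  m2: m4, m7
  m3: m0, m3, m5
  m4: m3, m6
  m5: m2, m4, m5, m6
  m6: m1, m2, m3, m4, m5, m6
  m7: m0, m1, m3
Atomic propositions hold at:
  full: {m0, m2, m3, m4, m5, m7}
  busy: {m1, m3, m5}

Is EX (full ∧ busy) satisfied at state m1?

Sat(full ∧ busy) = {m3, m5}
Sat(EX (full ∧ busy)) = {s : some successor in {m3, m5}} = {m3, m4, m5, m6, m7}
m1 ∉ Sat(EX (full ∧ busy)) = {m3, m4, m5, m6, m7}, so the formula does not hold at m1.

No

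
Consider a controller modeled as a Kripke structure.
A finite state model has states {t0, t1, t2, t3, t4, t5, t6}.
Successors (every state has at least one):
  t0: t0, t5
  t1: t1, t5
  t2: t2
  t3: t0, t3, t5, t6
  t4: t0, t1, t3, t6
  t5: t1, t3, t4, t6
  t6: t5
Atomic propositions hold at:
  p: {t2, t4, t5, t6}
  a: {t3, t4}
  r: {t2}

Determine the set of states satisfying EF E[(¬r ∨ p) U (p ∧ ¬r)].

{t0, t1, t3, t4, t5, t6}

Sat(¬r) = {t0, t1, t3, t4, t5, t6}
Sat(¬r ∨ p) = {t0, t1, t2, t3, t4, t5, t6}
Sat(p ∧ ¬r) = {t4, t5, t6}
E[(¬r ∨ p) U (p ∧ ¬r)]: least fixpoint, start Z0 = Sat((p ∧ ¬r)) = {t4, t5, t6}, add states in Sat(¬r ∨ p) with some successor in Z. Z1 = {t0, t1, t3, t4, t5, t6}; fixed.
Sat(E[(¬r ∨ p) U (p ∧ ¬r)]) = {t0, t1, t3, t4, t5, t6}
EF E[(¬r ∨ p) U (p ∧ ¬r)]: least fixpoint, start Z0 = {t0, t1, t3, t4, t5, t6}, add states with some successor in Z. Already a fixed point.
Sat(EF E[(¬r ∨ p) U (p ∧ ¬r)]) = {t0, t1, t3, t4, t5, t6}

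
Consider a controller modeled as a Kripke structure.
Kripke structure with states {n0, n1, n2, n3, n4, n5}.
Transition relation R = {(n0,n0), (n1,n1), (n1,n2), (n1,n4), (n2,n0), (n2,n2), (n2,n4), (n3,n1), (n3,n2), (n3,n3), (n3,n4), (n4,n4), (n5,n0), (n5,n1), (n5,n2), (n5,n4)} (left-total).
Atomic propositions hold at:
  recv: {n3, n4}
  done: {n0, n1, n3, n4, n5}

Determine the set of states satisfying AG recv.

{n4}

AG recv: greatest fixpoint, start Z0 = {n3, n4}, keep only states in Sat with every successor in Z. Z1 = {n4}; fixed.
Sat(AG recv) = {n4}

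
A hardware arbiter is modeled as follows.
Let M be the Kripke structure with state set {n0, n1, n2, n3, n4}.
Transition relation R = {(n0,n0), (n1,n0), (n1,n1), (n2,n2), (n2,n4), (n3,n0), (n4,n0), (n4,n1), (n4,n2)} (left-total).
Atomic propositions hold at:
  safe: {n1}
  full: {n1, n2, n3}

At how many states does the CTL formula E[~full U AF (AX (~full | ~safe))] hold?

Sat(~full) = {n0, n4}
Sat(~safe) = {n0, n2, n3, n4}
Sat(~full | ~safe) = {n0, n2, n3, n4}
Sat(AX (~full | ~safe)) = {s : every successor in {n0, n2, n3, n4}} = {n0, n2, n3}
AF (AX (~full | ~safe)): least fixpoint, start Z0 = {n0, n2, n3}, add states with every successor in Z. Already a fixed point.
Sat(AF (AX (~full | ~safe))) = {n0, n2, n3}
E[~full U AF (AX (~full | ~safe))]: least fixpoint, start Z0 = Sat(AF (AX (~full | ~safe))) = {n0, n2, n3}, add states in Sat(~full) with some successor in Z. Z1 = {n0, n2, n3, n4}; fixed.
Sat(E[~full U AF (AX (~full | ~safe))]) = {n0, n2, n3, n4}
|Sat(E[~full U AF (AX (~full | ~safe))])| = |{n0, n2, n3, n4}| = 4.

4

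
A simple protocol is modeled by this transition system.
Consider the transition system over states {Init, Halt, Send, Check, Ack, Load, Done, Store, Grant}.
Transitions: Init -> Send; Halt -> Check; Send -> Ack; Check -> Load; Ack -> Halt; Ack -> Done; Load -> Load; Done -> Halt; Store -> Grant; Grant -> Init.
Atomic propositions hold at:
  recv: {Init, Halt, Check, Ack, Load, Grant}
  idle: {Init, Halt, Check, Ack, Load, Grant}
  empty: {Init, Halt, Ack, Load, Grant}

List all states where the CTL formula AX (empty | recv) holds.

{Halt, Send, Check, Load, Done, Store, Grant}

Sat(empty | recv) = {Init, Halt, Check, Ack, Load, Grant}
Sat(AX (empty | recv)) = {s : every successor in {Init, Halt, Check, Ack, Load, Grant}} = {Halt, Send, Check, Load, Done, Store, Grant}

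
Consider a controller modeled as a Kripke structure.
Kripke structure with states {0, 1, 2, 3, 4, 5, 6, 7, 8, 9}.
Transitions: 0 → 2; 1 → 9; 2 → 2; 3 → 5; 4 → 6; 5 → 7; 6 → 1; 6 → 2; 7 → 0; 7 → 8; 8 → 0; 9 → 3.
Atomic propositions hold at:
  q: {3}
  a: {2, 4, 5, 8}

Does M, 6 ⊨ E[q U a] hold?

No

E[q U a]: least fixpoint, start Z0 = Sat(a) = {2, 4, 5, 8}, add states in Sat(q) with some successor in Z. Z1 = {2, 3, 4, 5, 8}; fixed.
Sat(E[q U a]) = {2, 3, 4, 5, 8}
6 ∉ Sat(E[q U a]) = {2, 3, 4, 5, 8}, so the formula does not hold at 6.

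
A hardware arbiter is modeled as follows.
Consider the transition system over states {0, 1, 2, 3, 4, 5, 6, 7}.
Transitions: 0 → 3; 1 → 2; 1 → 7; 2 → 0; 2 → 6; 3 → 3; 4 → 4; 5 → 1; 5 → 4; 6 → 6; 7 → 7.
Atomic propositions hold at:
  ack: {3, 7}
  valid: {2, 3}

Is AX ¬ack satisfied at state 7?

No

Sat(¬ack) = {0, 1, 2, 4, 5, 6}
Sat(AX ¬ack) = {s : every successor in {0, 1, 2, 4, 5, 6}} = {2, 4, 5, 6}
7 ∉ Sat(AX ¬ack) = {2, 4, 5, 6}, so the formula does not hold at 7.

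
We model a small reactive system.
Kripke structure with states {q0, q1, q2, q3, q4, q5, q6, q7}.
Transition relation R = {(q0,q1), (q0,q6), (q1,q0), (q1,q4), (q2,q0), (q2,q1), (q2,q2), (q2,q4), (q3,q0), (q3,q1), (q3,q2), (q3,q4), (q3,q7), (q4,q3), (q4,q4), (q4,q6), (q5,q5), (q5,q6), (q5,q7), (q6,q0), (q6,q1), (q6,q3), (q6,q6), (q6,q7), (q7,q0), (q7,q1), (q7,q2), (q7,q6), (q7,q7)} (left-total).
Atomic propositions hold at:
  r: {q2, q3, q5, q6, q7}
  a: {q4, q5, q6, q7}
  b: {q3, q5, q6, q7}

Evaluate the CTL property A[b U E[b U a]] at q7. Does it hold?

E[b U a]: least fixpoint, start Z0 = Sat(a) = {q4, q5, q6, q7}, add states in Sat(b) with some successor in Z. Z1 = {q3, q4, q5, q6, q7}; fixed.
Sat(E[b U a]) = {q3, q4, q5, q6, q7}
A[b U E[b U a]]: least fixpoint, start Z0 = Sat(E[b U a]) = {q3, q4, q5, q6, q7}, add states in Sat(b) with every successor in Z. Already a fixed point.
Sat(A[b U E[b U a]]) = {q3, q4, q5, q6, q7}
q7 ∈ Sat(A[b U E[b U a]]) = {q3, q4, q5, q6, q7}, so the formula holds at q7.

Yes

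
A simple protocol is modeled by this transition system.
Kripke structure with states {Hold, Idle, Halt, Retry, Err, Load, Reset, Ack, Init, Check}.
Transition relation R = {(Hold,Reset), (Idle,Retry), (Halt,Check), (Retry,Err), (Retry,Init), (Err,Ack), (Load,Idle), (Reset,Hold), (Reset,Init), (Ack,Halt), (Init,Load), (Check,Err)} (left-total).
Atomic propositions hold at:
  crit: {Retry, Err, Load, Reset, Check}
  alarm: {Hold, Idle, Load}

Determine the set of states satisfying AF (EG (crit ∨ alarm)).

Sat(crit ∨ alarm) = {Hold, Idle, Retry, Err, Load, Reset, Check}
EG (crit ∨ alarm): greatest fixpoint, start Z0 = {Hold, Idle, Retry, Err, Load, Reset, Check}, keep only states in Sat with some successor in Z. Z1 = {Hold, Idle, Retry, Load, Reset, Check}; Z2 = {Hold, Idle, Load, Reset}; Z3 = {Hold, Load, Reset}; Z4 = {Hold, Reset}; fixed.
Sat(EG (crit ∨ alarm)) = {Hold, Reset}
AF (EG (crit ∨ alarm)): least fixpoint, start Z0 = {Hold, Reset}, add states with every successor in Z. Already a fixed point.
Sat(AF (EG (crit ∨ alarm))) = {Hold, Reset}

{Hold, Reset}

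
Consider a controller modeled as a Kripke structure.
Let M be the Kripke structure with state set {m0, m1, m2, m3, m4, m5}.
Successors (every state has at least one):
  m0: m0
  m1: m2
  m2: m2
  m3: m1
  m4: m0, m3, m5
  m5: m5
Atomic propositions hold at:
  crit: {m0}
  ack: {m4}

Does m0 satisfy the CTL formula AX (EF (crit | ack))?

Sat(crit | ack) = {m0, m4}
EF (crit | ack): least fixpoint, start Z0 = {m0, m4}, add states with some successor in Z. Already a fixed point.
Sat(EF (crit | ack)) = {m0, m4}
Sat(AX (EF (crit | ack))) = {s : every successor in {m0, m4}} = {m0}
m0 ∈ Sat(AX (EF (crit | ack))) = {m0}, so the formula holds at m0.

Yes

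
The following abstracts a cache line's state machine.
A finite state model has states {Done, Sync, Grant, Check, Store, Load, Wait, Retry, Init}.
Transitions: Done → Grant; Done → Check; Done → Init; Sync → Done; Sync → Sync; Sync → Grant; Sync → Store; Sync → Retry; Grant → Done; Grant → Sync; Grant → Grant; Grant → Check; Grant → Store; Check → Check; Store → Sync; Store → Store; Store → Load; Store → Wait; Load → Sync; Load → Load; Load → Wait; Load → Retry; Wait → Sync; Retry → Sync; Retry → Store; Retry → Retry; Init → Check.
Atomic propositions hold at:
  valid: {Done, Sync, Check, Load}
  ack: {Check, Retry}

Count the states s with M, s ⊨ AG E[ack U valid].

1

E[ack U valid]: least fixpoint, start Z0 = Sat(valid) = {Done, Sync, Check, Load}, add states in Sat(ack) with some successor in Z. Z1 = {Done, Sync, Check, Load, Retry}; fixed.
Sat(E[ack U valid]) = {Done, Sync, Check, Load, Retry}
AG E[ack U valid]: greatest fixpoint, start Z0 = {Done, Sync, Check, Load, Retry}, keep only states in Sat with every successor in Z. Z1 = {Check}; fixed.
Sat(AG E[ack U valid]) = {Check}
|Sat(AG E[ack U valid])| = |{Check}| = 1.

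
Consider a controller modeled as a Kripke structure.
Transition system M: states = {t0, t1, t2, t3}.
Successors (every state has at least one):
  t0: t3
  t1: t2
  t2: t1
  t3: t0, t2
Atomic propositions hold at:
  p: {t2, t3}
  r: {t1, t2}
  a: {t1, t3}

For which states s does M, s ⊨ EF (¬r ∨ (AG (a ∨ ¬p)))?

Sat(¬r) = {t0, t3}
Sat(¬p) = {t0, t1}
Sat(a ∨ ¬p) = {t0, t1, t3}
AG (a ∨ ¬p): greatest fixpoint, start Z0 = {t0, t1, t3}, keep only states in Sat with every successor in Z. Z1 = {t0}; Z2 = ∅; fixed.
Sat(AG (a ∨ ¬p)) = ∅
Sat(¬r ∨ (AG (a ∨ ¬p))) = {t0, t3}
EF (¬r ∨ (AG (a ∨ ¬p))): least fixpoint, start Z0 = {t0, t3}, add states with some successor in Z. Already a fixed point.
Sat(EF (¬r ∨ (AG (a ∨ ¬p)))) = {t0, t3}

{t0, t3}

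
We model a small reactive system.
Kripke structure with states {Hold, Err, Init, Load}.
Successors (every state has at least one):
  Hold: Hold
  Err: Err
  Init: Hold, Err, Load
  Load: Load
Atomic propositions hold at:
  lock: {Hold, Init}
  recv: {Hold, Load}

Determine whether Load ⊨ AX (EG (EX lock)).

No

Sat(EX lock) = {s : some successor in {Hold, Init}} = {Hold, Init}
EG (EX lock): greatest fixpoint, start Z0 = {Hold, Init}, keep only states in Sat with some successor in Z. Already a fixed point.
Sat(EG (EX lock)) = {Hold, Init}
Sat(AX (EG (EX lock))) = {s : every successor in {Hold, Init}} = {Hold}
Load ∉ Sat(AX (EG (EX lock))) = {Hold}, so the formula does not hold at Load.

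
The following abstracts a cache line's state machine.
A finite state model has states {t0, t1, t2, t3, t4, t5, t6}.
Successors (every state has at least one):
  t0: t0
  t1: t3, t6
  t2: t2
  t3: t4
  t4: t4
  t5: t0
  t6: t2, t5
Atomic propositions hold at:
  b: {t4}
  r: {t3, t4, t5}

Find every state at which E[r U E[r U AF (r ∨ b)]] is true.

Sat(r ∨ b) = {t3, t4, t5}
AF (r ∨ b): least fixpoint, start Z0 = {t3, t4, t5}, add states with every successor in Z. Already a fixed point.
Sat(AF (r ∨ b)) = {t3, t4, t5}
E[r U AF (r ∨ b)]: least fixpoint, start Z0 = Sat(AF (r ∨ b)) = {t3, t4, t5}, add states in Sat(r) with some successor in Z. Already a fixed point.
Sat(E[r U AF (r ∨ b)]) = {t3, t4, t5}
E[r U E[r U AF (r ∨ b)]]: least fixpoint, start Z0 = Sat(E[r U AF (r ∨ b)]) = {t3, t4, t5}, add states in Sat(r) with some successor in Z. Already a fixed point.
Sat(E[r U E[r U AF (r ∨ b)]]) = {t3, t4, t5}

{t3, t4, t5}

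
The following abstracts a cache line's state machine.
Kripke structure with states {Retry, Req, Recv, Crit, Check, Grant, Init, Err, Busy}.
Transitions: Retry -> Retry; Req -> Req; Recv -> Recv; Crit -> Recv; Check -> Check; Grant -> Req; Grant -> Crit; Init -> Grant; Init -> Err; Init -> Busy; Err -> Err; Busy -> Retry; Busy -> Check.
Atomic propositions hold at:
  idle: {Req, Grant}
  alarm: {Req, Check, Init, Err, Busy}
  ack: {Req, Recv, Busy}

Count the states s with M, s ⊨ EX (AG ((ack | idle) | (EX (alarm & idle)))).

Sat(ack | idle) = {Req, Recv, Grant, Busy}
Sat(alarm & idle) = {Req}
Sat(EX (alarm & idle)) = {s : some successor in {Req}} = {Req, Grant}
Sat((ack | idle) | (EX (alarm & idle))) = {Req, Recv, Grant, Busy}
AG ((ack | idle) | (EX (alarm & idle))): greatest fixpoint, start Z0 = {Req, Recv, Grant, Busy}, keep only states in Sat with every successor in Z. Z1 = {Req, Recv}; fixed.
Sat(AG ((ack | idle) | (EX (alarm & idle)))) = {Req, Recv}
Sat(EX (AG ((ack | idle) | (EX (alarm & idle))))) = {s : some successor in {Req, Recv}} = {Req, Recv, Crit, Grant}
|Sat(EX (AG ((ack | idle) | (EX (alarm & idle)))))| = |{Req, Recv, Crit, Grant}| = 4.

4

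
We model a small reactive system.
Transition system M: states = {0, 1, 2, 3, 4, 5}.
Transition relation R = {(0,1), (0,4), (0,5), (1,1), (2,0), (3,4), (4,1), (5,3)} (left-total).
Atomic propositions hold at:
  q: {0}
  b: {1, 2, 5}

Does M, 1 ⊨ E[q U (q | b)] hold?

Yes

Sat(q | b) = {0, 1, 2, 5}
E[q U (q | b)]: least fixpoint, start Z0 = Sat((q | b)) = {0, 1, 2, 5}, add states in Sat(q) with some successor in Z. Already a fixed point.
Sat(E[q U (q | b)]) = {0, 1, 2, 5}
1 ∈ Sat(E[q U (q | b)]) = {0, 1, 2, 5}, so the formula holds at 1.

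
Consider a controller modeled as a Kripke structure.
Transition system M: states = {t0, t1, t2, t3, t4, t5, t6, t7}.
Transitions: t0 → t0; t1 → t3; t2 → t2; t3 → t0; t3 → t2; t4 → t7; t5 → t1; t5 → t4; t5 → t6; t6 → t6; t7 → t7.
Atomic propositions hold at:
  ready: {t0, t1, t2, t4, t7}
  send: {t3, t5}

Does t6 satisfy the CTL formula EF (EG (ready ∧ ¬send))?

Sat(¬send) = {t0, t1, t2, t4, t6, t7}
Sat(ready ∧ ¬send) = {t0, t1, t2, t4, t7}
EG (ready ∧ ¬send): greatest fixpoint, start Z0 = {t0, t1, t2, t4, t7}, keep only states in Sat with some successor in Z. Z1 = {t0, t2, t4, t7}; fixed.
Sat(EG (ready ∧ ¬send)) = {t0, t2, t4, t7}
EF (EG (ready ∧ ¬send)): least fixpoint, start Z0 = {t0, t2, t4, t7}, add states with some successor in Z. Z1 = {t0, t2, t3, t4, t5, t7}; Z2 = {t0, t1, t2, t3, t4, t5, t7}; fixed.
Sat(EF (EG (ready ∧ ¬send))) = {t0, t1, t2, t3, t4, t5, t7}
t6 ∉ Sat(EF (EG (ready ∧ ¬send))) = {t0, t1, t2, t3, t4, t5, t7}, so the formula does not hold at t6.

No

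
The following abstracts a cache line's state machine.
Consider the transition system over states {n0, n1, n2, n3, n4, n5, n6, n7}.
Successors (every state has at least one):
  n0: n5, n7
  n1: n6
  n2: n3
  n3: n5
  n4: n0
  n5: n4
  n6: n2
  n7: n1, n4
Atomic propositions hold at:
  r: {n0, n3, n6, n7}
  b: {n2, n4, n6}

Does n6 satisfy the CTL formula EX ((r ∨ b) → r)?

No

Sat(r ∨ b) = {n0, n2, n3, n4, n6, n7}
Sat((r ∨ b) → r) = {n0, n1, n3, n5, n6, n7}
Sat(EX ((r ∨ b) → r)) = {s : some successor in {n0, n1, n3, n5, n6, n7}} = {n0, n1, n2, n3, n4, n7}
n6 ∉ Sat(EX ((r ∨ b) → r)) = {n0, n1, n2, n3, n4, n7}, so the formula does not hold at n6.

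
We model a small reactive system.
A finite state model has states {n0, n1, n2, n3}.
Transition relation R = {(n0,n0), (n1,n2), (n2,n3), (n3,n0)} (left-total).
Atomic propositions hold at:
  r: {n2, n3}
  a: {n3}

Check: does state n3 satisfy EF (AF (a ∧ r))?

Yes

Sat(a ∧ r) = {n3}
AF (a ∧ r): least fixpoint, start Z0 = {n3}, add states with every successor in Z. Z1 = {n2, n3}; Z2 = {n1, n2, n3}; fixed.
Sat(AF (a ∧ r)) = {n1, n2, n3}
EF (AF (a ∧ r)): least fixpoint, start Z0 = {n1, n2, n3}, add states with some successor in Z. Already a fixed point.
Sat(EF (AF (a ∧ r))) = {n1, n2, n3}
n3 ∈ Sat(EF (AF (a ∧ r))) = {n1, n2, n3}, so the formula holds at n3.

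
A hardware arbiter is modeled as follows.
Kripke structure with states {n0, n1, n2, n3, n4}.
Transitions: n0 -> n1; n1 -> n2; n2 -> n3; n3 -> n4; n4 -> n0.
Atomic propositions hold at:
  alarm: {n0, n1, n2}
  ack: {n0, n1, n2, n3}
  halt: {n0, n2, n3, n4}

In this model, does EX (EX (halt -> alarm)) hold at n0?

Sat(halt -> alarm) = {n0, n1, n2}
Sat(EX (halt -> alarm)) = {s : some successor in {n0, n1, n2}} = {n0, n1, n4}
Sat(EX (EX (halt -> alarm))) = {s : some successor in {n0, n1, n4}} = {n0, n3, n4}
n0 ∈ Sat(EX (EX (halt -> alarm))) = {n0, n3, n4}, so the formula holds at n0.

Yes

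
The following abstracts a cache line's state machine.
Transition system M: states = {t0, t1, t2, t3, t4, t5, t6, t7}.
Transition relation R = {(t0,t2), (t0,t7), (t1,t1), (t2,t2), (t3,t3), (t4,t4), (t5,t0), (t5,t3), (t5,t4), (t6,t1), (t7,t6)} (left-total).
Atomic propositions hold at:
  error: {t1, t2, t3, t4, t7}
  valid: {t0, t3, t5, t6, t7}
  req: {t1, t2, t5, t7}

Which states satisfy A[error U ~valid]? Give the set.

Sat(~valid) = {t1, t2, t4}
A[error U ~valid]: least fixpoint, start Z0 = Sat(~valid) = {t1, t2, t4}, add states in Sat(error) with every successor in Z. Already a fixed point.
Sat(A[error U ~valid]) = {t1, t2, t4}

{t1, t2, t4}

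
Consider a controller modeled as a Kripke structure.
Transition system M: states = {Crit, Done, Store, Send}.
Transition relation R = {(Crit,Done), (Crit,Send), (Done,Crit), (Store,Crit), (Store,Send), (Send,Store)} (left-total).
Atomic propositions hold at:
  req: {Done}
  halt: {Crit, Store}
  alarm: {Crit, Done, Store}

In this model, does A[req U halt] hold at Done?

A[req U halt]: least fixpoint, start Z0 = Sat(halt) = {Crit, Store}, add states in Sat(req) with every successor in Z. Z1 = {Crit, Done, Store}; fixed.
Sat(A[req U halt]) = {Crit, Done, Store}
Done ∈ Sat(A[req U halt]) = {Crit, Done, Store}, so the formula holds at Done.

Yes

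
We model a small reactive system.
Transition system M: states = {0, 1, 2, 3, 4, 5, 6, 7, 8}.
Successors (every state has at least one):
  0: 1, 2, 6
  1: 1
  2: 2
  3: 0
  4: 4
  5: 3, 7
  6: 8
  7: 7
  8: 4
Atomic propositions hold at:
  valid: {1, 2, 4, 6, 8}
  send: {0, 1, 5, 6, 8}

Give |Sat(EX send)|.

Sat(EX send) = {s : some successor in {0, 1, 5, 6, 8}} = {0, 1, 3, 6}
|Sat(EX send)| = |{0, 1, 3, 6}| = 4.

4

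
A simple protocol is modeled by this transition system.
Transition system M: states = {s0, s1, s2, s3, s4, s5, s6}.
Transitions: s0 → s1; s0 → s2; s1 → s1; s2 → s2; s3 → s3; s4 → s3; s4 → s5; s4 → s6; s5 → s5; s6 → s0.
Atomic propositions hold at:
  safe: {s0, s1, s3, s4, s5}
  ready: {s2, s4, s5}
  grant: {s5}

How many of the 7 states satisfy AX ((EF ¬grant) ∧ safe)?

3

Sat(¬grant) = {s0, s1, s2, s3, s4, s6}
EF ¬grant: least fixpoint, start Z0 = {s0, s1, s2, s3, s4, s6}, add states with some successor in Z. Already a fixed point.
Sat(EF ¬grant) = {s0, s1, s2, s3, s4, s6}
Sat((EF ¬grant) ∧ safe) = {s0, s1, s3, s4}
Sat(AX ((EF ¬grant) ∧ safe)) = {s : every successor in {s0, s1, s3, s4}} = {s1, s3, s6}
|Sat(AX ((EF ¬grant) ∧ safe))| = |{s1, s3, s6}| = 3.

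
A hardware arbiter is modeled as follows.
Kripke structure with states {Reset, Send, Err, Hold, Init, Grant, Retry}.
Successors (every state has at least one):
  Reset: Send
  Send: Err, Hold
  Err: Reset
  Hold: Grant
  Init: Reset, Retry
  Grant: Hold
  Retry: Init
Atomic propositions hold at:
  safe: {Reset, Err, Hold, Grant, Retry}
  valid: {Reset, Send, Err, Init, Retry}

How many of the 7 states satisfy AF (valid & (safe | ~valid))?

Sat(~valid) = {Hold, Grant}
Sat(safe | ~valid) = {Reset, Err, Hold, Grant, Retry}
Sat(valid & (safe | ~valid)) = {Reset, Err, Retry}
AF (valid & (safe | ~valid)): least fixpoint, start Z0 = {Reset, Err, Retry}, add states with every successor in Z. Z1 = {Reset, Err, Init, Retry}; fixed.
Sat(AF (valid & (safe | ~valid))) = {Reset, Err, Init, Retry}
|Sat(AF (valid & (safe | ~valid)))| = |{Reset, Err, Init, Retry}| = 4.

4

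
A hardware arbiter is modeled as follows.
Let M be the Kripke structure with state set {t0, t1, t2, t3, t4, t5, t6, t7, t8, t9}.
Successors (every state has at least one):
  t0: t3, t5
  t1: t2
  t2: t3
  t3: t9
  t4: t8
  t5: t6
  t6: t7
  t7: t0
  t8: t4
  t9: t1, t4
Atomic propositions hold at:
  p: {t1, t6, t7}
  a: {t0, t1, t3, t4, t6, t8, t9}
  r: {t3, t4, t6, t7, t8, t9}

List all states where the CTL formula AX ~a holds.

{t1, t6}

Sat(~a) = {t2, t5, t7}
Sat(AX ~a) = {s : every successor in {t2, t5, t7}} = {t1, t6}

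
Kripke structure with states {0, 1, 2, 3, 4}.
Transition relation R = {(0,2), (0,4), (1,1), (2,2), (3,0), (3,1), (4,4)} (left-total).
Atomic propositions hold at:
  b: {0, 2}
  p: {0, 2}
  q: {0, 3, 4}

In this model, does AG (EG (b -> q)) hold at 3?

No

Sat(b -> q) = {0, 1, 3, 4}
EG (b -> q): greatest fixpoint, start Z0 = {0, 1, 3, 4}, keep only states in Sat with some successor in Z. Already a fixed point.
Sat(EG (b -> q)) = {0, 1, 3, 4}
AG (EG (b -> q)): greatest fixpoint, start Z0 = {0, 1, 3, 4}, keep only states in Sat with every successor in Z. Z1 = {1, 3, 4}; Z2 = {1, 4}; fixed.
Sat(AG (EG (b -> q))) = {1, 4}
3 ∉ Sat(AG (EG (b -> q))) = {1, 4}, so the formula does not hold at 3.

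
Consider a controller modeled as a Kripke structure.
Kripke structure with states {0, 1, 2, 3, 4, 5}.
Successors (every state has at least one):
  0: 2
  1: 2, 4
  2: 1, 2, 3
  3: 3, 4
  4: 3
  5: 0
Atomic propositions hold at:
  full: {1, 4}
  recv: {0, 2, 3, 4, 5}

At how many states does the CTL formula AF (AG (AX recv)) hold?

2

Sat(AX recv) = {s : every successor in {0, 2, 3, 4, 5}} = {0, 1, 3, 4, 5}
AG (AX recv): greatest fixpoint, start Z0 = {0, 1, 3, 4, 5}, keep only states in Sat with every successor in Z. Z1 = {3, 4, 5}; Z2 = {3, 4}; fixed.
Sat(AG (AX recv)) = {3, 4}
AF (AG (AX recv)): least fixpoint, start Z0 = {3, 4}, add states with every successor in Z. Already a fixed point.
Sat(AF (AG (AX recv))) = {3, 4}
|Sat(AF (AG (AX recv)))| = |{3, 4}| = 2.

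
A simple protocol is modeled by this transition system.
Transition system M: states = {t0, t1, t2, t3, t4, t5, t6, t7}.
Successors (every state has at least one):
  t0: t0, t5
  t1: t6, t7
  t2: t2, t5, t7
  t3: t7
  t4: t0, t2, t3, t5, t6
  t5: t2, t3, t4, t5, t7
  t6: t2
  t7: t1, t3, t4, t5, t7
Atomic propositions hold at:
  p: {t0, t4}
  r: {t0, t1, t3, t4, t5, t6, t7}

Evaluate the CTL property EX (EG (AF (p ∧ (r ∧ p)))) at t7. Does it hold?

Yes

Sat(r ∧ p) = {t0, t4}
Sat(p ∧ (r ∧ p)) = {t0, t4}
AF (p ∧ (r ∧ p)): least fixpoint, start Z0 = {t0, t4}, add states with every successor in Z. Already a fixed point.
Sat(AF (p ∧ (r ∧ p))) = {t0, t4}
EG (AF (p ∧ (r ∧ p))): greatest fixpoint, start Z0 = {t0, t4}, keep only states in Sat with some successor in Z. Already a fixed point.
Sat(EG (AF (p ∧ (r ∧ p)))) = {t0, t4}
Sat(EX (EG (AF (p ∧ (r ∧ p))))) = {s : some successor in {t0, t4}} = {t0, t4, t5, t7}
t7 ∈ Sat(EX (EG (AF (p ∧ (r ∧ p))))) = {t0, t4, t5, t7}, so the formula holds at t7.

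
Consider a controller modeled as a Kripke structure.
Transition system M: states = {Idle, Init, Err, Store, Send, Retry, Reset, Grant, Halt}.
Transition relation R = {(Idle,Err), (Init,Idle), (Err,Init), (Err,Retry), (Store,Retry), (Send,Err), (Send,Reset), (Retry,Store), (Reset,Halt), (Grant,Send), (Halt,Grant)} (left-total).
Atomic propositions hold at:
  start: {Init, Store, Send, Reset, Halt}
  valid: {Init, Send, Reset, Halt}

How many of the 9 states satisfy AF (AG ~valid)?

2

Sat(~valid) = {Idle, Err, Store, Retry, Grant}
AG ~valid: greatest fixpoint, start Z0 = {Idle, Err, Store, Retry, Grant}, keep only states in Sat with every successor in Z. Z1 = {Idle, Store, Retry}; Z2 = {Store, Retry}; fixed.
Sat(AG ~valid) = {Store, Retry}
AF (AG ~valid): least fixpoint, start Z0 = {Store, Retry}, add states with every successor in Z. Already a fixed point.
Sat(AF (AG ~valid)) = {Store, Retry}
|Sat(AF (AG ~valid))| = |{Store, Retry}| = 2.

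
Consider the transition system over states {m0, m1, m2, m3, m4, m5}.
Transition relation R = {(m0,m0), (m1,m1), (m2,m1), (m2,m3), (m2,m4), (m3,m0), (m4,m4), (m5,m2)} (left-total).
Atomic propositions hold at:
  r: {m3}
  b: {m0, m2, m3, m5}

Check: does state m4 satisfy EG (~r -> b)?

Sat(~r) = {m0, m1, m2, m4, m5}
Sat(~r -> b) = {m0, m2, m3, m5}
EG (~r -> b): greatest fixpoint, start Z0 = {m0, m2, m3, m5}, keep only states in Sat with some successor in Z. Already a fixed point.
Sat(EG (~r -> b)) = {m0, m2, m3, m5}
m4 ∉ Sat(EG (~r -> b)) = {m0, m2, m3, m5}, so the formula does not hold at m4.

No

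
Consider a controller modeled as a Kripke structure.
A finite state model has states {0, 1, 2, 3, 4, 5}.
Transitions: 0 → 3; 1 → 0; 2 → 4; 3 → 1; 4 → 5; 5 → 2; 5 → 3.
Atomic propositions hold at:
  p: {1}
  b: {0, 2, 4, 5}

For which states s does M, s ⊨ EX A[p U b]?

{1, 2, 3, 4, 5}

A[p U b]: least fixpoint, start Z0 = Sat(b) = {0, 2, 4, 5}, add states in Sat(p) with every successor in Z. Z1 = {0, 1, 2, 4, 5}; fixed.
Sat(A[p U b]) = {0, 1, 2, 4, 5}
Sat(EX A[p U b]) = {s : some successor in {0, 1, 2, 4, 5}} = {1, 2, 3, 4, 5}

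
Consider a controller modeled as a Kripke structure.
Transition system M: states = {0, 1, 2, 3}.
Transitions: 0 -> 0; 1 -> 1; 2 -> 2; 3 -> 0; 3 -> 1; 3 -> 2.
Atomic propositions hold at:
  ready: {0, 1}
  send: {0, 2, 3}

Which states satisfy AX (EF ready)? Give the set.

EF ready: least fixpoint, start Z0 = {0, 1}, add states with some successor in Z. Z1 = {0, 1, 3}; fixed.
Sat(EF ready) = {0, 1, 3}
Sat(AX (EF ready)) = {s : every successor in {0, 1, 3}} = {0, 1}

{0, 1}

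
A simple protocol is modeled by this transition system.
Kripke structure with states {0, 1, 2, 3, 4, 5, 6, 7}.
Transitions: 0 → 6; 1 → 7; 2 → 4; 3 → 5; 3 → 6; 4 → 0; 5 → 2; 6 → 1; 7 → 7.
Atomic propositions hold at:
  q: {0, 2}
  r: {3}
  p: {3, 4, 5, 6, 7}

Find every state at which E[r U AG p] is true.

{7}

AG p: greatest fixpoint, start Z0 = {3, 4, 5, 6, 7}, keep only states in Sat with every successor in Z. Z1 = {3, 7}; Z2 = {7}; fixed.
Sat(AG p) = {7}
E[r U AG p]: least fixpoint, start Z0 = Sat(AG p) = {7}, add states in Sat(r) with some successor in Z. Already a fixed point.
Sat(E[r U AG p]) = {7}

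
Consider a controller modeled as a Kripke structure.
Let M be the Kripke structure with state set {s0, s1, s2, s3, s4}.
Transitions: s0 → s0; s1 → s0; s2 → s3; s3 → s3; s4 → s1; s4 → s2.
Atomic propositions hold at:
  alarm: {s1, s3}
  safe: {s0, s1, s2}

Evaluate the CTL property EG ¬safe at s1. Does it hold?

No

Sat(¬safe) = {s3, s4}
EG ¬safe: greatest fixpoint, start Z0 = {s3, s4}, keep only states in Sat with some successor in Z. Z1 = {s3}; fixed.
Sat(EG ¬safe) = {s3}
s1 ∉ Sat(EG ¬safe) = {s3}, so the formula does not hold at s1.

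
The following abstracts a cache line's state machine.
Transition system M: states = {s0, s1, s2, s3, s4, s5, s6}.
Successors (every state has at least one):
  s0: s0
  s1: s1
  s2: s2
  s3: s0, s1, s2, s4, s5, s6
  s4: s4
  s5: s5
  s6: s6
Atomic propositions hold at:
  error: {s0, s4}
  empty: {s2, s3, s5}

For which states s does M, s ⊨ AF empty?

AF empty: least fixpoint, start Z0 = {s2, s3, s5}, add states with every successor in Z. Already a fixed point.
Sat(AF empty) = {s2, s3, s5}

{s2, s3, s5}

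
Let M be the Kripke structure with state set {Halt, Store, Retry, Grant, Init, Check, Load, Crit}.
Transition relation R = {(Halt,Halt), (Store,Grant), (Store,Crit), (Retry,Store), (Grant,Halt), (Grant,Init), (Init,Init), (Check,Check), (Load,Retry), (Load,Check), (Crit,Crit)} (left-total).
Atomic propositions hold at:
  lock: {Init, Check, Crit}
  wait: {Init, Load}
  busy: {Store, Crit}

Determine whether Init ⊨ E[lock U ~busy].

Yes

Sat(~busy) = {Halt, Retry, Grant, Init, Check, Load}
E[lock U ~busy]: least fixpoint, start Z0 = Sat(~busy) = {Halt, Retry, Grant, Init, Check, Load}, add states in Sat(lock) with some successor in Z. Already a fixed point.
Sat(E[lock U ~busy]) = {Halt, Retry, Grant, Init, Check, Load}
Init ∈ Sat(E[lock U ~busy]) = {Halt, Retry, Grant, Init, Check, Load}, so the formula holds at Init.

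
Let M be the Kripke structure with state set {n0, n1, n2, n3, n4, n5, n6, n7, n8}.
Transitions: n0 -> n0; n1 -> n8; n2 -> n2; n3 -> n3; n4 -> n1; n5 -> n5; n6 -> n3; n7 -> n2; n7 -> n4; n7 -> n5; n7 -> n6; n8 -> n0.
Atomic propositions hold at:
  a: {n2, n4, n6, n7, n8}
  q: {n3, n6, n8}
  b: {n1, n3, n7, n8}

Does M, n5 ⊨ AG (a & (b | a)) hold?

No

Sat(b | a) = {n1, n2, n3, n4, n6, n7, n8}
Sat(a & (b | a)) = {n2, n4, n6, n7, n8}
AG (a & (b | a)): greatest fixpoint, start Z0 = {n2, n4, n6, n7, n8}, keep only states in Sat with every successor in Z. Z1 = {n2}; fixed.
Sat(AG (a & (b | a))) = {n2}
n5 ∉ Sat(AG (a & (b | a))) = {n2}, so the formula does not hold at n5.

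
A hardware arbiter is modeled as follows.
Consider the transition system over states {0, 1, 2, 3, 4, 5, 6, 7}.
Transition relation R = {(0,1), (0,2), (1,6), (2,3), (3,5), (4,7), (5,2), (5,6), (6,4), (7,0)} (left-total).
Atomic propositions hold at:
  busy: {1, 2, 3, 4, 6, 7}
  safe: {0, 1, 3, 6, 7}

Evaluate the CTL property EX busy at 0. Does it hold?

Yes

Sat(EX busy) = {s : some successor in {1, 2, 3, 4, 6, 7}} = {0, 1, 2, 4, 5, 6}
0 ∈ Sat(EX busy) = {0, 1, 2, 4, 5, 6}, so the formula holds at 0.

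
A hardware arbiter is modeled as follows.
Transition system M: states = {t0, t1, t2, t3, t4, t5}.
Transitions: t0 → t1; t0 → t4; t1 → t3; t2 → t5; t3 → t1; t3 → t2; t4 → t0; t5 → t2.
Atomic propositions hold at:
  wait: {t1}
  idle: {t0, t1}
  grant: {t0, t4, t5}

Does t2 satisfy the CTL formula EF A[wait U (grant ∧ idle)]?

Sat(grant ∧ idle) = {t0}
A[wait U (grant ∧ idle)]: least fixpoint, start Z0 = Sat((grant ∧ idle)) = {t0}, add states in Sat(wait) with every successor in Z. Already a fixed point.
Sat(A[wait U (grant ∧ idle)]) = {t0}
EF A[wait U (grant ∧ idle)]: least fixpoint, start Z0 = {t0}, add states with some successor in Z. Z1 = {t0, t4}; fixed.
Sat(EF A[wait U (grant ∧ idle)]) = {t0, t4}
t2 ∉ Sat(EF A[wait U (grant ∧ idle)]) = {t0, t4}, so the formula does not hold at t2.

No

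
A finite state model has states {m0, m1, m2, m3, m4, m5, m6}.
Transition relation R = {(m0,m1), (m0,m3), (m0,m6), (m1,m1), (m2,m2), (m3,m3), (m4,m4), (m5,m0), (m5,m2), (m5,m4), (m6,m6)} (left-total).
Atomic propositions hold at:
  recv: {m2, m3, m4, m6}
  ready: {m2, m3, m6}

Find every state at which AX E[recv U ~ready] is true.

{m1, m4}

Sat(~ready) = {m0, m1, m4, m5}
E[recv U ~ready]: least fixpoint, start Z0 = Sat(~ready) = {m0, m1, m4, m5}, add states in Sat(recv) with some successor in Z. Already a fixed point.
Sat(E[recv U ~ready]) = {m0, m1, m4, m5}
Sat(AX E[recv U ~ready]) = {s : every successor in {m0, m1, m4, m5}} = {m1, m4}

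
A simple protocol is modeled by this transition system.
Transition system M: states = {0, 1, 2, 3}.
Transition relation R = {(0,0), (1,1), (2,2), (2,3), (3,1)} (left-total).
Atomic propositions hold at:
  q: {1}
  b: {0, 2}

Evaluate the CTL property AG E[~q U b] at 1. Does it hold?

No

Sat(~q) = {0, 2, 3}
E[~q U b]: least fixpoint, start Z0 = Sat(b) = {0, 2}, add states in Sat(~q) with some successor in Z. Already a fixed point.
Sat(E[~q U b]) = {0, 2}
AG E[~q U b]: greatest fixpoint, start Z0 = {0, 2}, keep only states in Sat with every successor in Z. Z1 = {0}; fixed.
Sat(AG E[~q U b]) = {0}
1 ∉ Sat(AG E[~q U b]) = {0}, so the formula does not hold at 1.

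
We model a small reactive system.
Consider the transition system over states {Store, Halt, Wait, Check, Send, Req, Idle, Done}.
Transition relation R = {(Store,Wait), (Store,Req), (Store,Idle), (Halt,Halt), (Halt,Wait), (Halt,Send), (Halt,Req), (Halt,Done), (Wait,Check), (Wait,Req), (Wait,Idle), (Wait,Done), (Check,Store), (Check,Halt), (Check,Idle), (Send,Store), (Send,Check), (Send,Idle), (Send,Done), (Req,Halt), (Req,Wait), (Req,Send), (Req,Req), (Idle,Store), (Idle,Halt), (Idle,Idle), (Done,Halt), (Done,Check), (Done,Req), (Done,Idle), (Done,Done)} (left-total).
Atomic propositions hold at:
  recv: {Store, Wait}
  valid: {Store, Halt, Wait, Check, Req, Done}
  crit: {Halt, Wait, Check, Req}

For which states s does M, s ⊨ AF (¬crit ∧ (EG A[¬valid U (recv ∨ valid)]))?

{Store, Done}

Sat(¬crit) = {Store, Send, Idle, Done}
Sat(¬valid) = {Send, Idle}
Sat(recv ∨ valid) = {Store, Halt, Wait, Check, Req, Done}
A[¬valid U (recv ∨ valid)]: least fixpoint, start Z0 = Sat((recv ∨ valid)) = {Store, Halt, Wait, Check, Req, Done}, add states in Sat(¬valid) with every successor in Z. Already a fixed point.
Sat(A[¬valid U (recv ∨ valid)]) = {Store, Halt, Wait, Check, Req, Done}
EG A[¬valid U (recv ∨ valid)]: greatest fixpoint, start Z0 = {Store, Halt, Wait, Check, Req, Done}, keep only states in Sat with some successor in Z. Already a fixed point.
Sat(EG A[¬valid U (recv ∨ valid)]) = {Store, Halt, Wait, Check, Req, Done}
Sat(¬crit ∧ (EG A[¬valid U (recv ∨ valid)])) = {Store, Done}
AF (¬crit ∧ (EG A[¬valid U (recv ∨ valid)])): least fixpoint, start Z0 = {Store, Done}, add states with every successor in Z. Already a fixed point.
Sat(AF (¬crit ∧ (EG A[¬valid U (recv ∨ valid)]))) = {Store, Done}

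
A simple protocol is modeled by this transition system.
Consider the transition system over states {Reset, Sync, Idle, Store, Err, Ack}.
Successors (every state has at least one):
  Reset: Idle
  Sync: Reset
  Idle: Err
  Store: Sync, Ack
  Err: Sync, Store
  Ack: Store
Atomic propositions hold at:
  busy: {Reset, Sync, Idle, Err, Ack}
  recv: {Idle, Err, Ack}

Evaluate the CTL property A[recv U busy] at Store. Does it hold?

No

A[recv U busy]: least fixpoint, start Z0 = Sat(busy) = {Reset, Sync, Idle, Err, Ack}, add states in Sat(recv) with every successor in Z. Already a fixed point.
Sat(A[recv U busy]) = {Reset, Sync, Idle, Err, Ack}
Store ∉ Sat(A[recv U busy]) = {Reset, Sync, Idle, Err, Ack}, so the formula does not hold at Store.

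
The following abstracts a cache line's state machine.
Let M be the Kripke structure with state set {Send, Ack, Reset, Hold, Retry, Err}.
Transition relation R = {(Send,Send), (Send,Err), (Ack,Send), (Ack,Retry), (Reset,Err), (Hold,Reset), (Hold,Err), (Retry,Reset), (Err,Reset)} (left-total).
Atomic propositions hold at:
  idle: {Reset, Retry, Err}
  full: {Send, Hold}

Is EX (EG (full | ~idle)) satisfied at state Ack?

Yes

Sat(~idle) = {Send, Ack, Hold}
Sat(full | ~idle) = {Send, Ack, Hold}
EG (full | ~idle): greatest fixpoint, start Z0 = {Send, Ack, Hold}, keep only states in Sat with some successor in Z. Z1 = {Send, Ack}; fixed.
Sat(EG (full | ~idle)) = {Send, Ack}
Sat(EX (EG (full | ~idle))) = {s : some successor in {Send, Ack}} = {Send, Ack}
Ack ∈ Sat(EX (EG (full | ~idle))) = {Send, Ack}, so the formula holds at Ack.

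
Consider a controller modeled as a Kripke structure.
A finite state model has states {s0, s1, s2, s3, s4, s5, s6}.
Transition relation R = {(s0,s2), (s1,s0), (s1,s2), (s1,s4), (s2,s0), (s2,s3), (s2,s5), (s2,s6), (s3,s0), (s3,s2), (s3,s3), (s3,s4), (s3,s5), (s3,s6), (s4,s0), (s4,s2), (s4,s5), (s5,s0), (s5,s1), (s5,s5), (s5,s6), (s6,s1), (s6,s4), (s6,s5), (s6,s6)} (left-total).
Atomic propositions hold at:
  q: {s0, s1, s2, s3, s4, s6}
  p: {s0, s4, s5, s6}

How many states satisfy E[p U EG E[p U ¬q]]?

3

Sat(¬q) = {s5}
E[p U ¬q]: least fixpoint, start Z0 = Sat(¬q) = {s5}, add states in Sat(p) with some successor in Z. Z1 = {s4, s5, s6}; fixed.
Sat(E[p U ¬q]) = {s4, s5, s6}
EG E[p U ¬q]: greatest fixpoint, start Z0 = {s4, s5, s6}, keep only states in Sat with some successor in Z. Already a fixed point.
Sat(EG E[p U ¬q]) = {s4, s5, s6}
E[p U EG E[p U ¬q]]: least fixpoint, start Z0 = Sat(EG E[p U ¬q]) = {s4, s5, s6}, add states in Sat(p) with some successor in Z. Already a fixed point.
Sat(E[p U EG E[p U ¬q]]) = {s4, s5, s6}
|Sat(E[p U EG E[p U ¬q]])| = |{s4, s5, s6}| = 3.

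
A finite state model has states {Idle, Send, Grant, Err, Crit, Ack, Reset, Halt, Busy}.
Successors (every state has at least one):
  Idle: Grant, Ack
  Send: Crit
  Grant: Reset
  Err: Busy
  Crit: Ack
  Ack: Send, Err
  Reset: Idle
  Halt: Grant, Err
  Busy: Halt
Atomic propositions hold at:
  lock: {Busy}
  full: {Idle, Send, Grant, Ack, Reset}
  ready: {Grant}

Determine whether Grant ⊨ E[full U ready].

E[full U ready]: least fixpoint, start Z0 = Sat(ready) = {Grant}, add states in Sat(full) with some successor in Z. Z1 = {Idle, Grant}; Z2 = {Idle, Grant, Reset}; fixed.
Sat(E[full U ready]) = {Idle, Grant, Reset}
Grant ∈ Sat(E[full U ready]) = {Idle, Grant, Reset}, so the formula holds at Grant.

Yes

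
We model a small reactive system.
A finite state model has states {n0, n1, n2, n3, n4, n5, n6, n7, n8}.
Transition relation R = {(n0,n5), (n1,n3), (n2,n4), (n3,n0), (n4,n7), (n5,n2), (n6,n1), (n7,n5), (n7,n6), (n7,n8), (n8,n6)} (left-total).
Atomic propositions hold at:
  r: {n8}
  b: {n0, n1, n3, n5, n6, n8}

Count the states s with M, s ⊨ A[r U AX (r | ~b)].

Sat(~b) = {n2, n4, n7}
Sat(r | ~b) = {n2, n4, n7, n8}
Sat(AX (r | ~b)) = {s : every successor in {n2, n4, n7, n8}} = {n2, n4, n5}
A[r U AX (r | ~b)]: least fixpoint, start Z0 = Sat(AX (r | ~b)) = {n2, n4, n5}, add states in Sat(r) with every successor in Z. Already a fixed point.
Sat(A[r U AX (r | ~b)]) = {n2, n4, n5}
|Sat(A[r U AX (r | ~b)])| = |{n2, n4, n5}| = 3.

3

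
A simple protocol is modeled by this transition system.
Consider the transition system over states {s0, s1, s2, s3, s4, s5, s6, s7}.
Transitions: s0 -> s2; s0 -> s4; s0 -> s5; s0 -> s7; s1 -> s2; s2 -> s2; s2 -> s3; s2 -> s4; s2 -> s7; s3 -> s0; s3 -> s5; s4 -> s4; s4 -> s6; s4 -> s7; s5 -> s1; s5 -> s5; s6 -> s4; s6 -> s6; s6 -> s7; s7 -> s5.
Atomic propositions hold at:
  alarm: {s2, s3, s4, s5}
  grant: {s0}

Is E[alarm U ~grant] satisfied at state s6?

Sat(~grant) = {s1, s2, s3, s4, s5, s6, s7}
E[alarm U ~grant]: least fixpoint, start Z0 = Sat(~grant) = {s1, s2, s3, s4, s5, s6, s7}, add states in Sat(alarm) with some successor in Z. Already a fixed point.
Sat(E[alarm U ~grant]) = {s1, s2, s3, s4, s5, s6, s7}
s6 ∈ Sat(E[alarm U ~grant]) = {s1, s2, s3, s4, s5, s6, s7}, so the formula holds at s6.

Yes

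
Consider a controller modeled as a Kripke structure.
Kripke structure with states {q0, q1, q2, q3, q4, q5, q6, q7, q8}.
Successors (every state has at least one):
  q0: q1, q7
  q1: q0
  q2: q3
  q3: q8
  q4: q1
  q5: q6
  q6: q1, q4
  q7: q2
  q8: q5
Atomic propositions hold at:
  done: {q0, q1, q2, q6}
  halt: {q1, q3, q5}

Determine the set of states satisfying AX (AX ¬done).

Sat(¬done) = {q3, q4, q5, q7, q8}
Sat(AX ¬done) = {s : every successor in {q3, q4, q5, q7, q8}} = {q2, q3, q8}
Sat(AX (AX ¬done)) = {s : every successor in {q2, q3, q8}} = {q2, q3, q7}

{q2, q3, q7}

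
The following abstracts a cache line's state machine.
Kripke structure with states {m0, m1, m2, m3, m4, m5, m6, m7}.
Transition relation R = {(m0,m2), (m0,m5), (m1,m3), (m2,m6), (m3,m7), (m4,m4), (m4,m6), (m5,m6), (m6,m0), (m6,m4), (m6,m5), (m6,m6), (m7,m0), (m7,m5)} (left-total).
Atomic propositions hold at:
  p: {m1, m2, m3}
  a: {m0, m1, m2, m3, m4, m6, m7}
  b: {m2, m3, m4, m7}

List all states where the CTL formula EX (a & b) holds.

{m0, m1, m3, m4, m6}

Sat(a & b) = {m2, m3, m4, m7}
Sat(EX (a & b)) = {s : some successor in {m2, m3, m4, m7}} = {m0, m1, m3, m4, m6}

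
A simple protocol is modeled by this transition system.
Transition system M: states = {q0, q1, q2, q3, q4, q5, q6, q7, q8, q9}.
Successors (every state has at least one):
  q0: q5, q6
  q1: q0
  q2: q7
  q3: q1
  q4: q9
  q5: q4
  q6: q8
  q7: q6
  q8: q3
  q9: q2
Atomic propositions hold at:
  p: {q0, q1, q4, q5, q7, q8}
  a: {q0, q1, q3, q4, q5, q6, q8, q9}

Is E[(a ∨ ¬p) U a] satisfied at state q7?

Sat(¬p) = {q2, q3, q6, q9}
Sat(a ∨ ¬p) = {q0, q1, q2, q3, q4, q5, q6, q8, q9}
E[(a ∨ ¬p) U a]: least fixpoint, start Z0 = Sat(a) = {q0, q1, q3, q4, q5, q6, q8, q9}, add states in Sat(a ∨ ¬p) with some successor in Z. Already a fixed point.
Sat(E[(a ∨ ¬p) U a]) = {q0, q1, q3, q4, q5, q6, q8, q9}
q7 ∉ Sat(E[(a ∨ ¬p) U a]) = {q0, q1, q3, q4, q5, q6, q8, q9}, so the formula does not hold at q7.

No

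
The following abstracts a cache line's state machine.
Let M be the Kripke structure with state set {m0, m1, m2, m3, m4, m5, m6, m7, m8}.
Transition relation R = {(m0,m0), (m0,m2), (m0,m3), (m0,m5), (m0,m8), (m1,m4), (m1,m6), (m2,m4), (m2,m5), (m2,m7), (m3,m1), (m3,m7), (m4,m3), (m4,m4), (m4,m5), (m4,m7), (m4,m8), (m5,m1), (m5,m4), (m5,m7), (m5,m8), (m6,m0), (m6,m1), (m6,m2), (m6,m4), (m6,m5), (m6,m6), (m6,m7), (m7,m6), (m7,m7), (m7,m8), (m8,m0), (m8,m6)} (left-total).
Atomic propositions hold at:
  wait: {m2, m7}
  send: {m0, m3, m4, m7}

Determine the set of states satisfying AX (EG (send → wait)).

{m3, m7}

Sat(send → wait) = {m1, m2, m5, m6, m7, m8}
EG (send → wait): greatest fixpoint, start Z0 = {m1, m2, m5, m6, m7, m8}, keep only states in Sat with some successor in Z. Already a fixed point.
Sat(EG (send → wait)) = {m1, m2, m5, m6, m7, m8}
Sat(AX (EG (send → wait))) = {s : every successor in {m1, m2, m5, m6, m7, m8}} = {m3, m7}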